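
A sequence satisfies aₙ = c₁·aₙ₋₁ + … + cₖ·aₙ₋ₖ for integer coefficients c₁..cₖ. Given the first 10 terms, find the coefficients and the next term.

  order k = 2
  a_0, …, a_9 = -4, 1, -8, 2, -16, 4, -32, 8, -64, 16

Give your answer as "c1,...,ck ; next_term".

0,2 ; -128

  a_2 = 0·1 + 2·-4 = -8
  a_3 = 0·-8 + 2·1 = 2
  a_4 = 0·2 + 2·-8 = -16
  a_5 = 0·-16 + 2·2 = 4
  a_6 = 0·4 + 2·-16 = -32
  a_7 = 0·-32 + 2·4 = 8
  a_8 = 0·8 + 2·-32 = -64
  a_9 = 0·-64 + 2·8 = 16
  a_10 = 0·16 + 2·-64 = -128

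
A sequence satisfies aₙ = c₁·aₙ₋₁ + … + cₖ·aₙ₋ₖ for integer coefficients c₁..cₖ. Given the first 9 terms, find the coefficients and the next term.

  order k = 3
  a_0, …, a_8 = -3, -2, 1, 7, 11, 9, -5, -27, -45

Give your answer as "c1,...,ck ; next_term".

1,0,-2 ; -35

  a_3 = 1·1 + 0·-2 + -2·-3 = 7
  a_4 = 1·7 + 0·1 + -2·-2 = 11
  a_5 = 1·11 + 0·7 + -2·1 = 9
  a_6 = 1·9 + 0·11 + -2·7 = -5
  a_7 = 1·-5 + 0·9 + -2·11 = -27
  a_8 = 1·-27 + 0·-5 + -2·9 = -45
  a_9 = 1·-45 + 0·-27 + -2·-5 = -35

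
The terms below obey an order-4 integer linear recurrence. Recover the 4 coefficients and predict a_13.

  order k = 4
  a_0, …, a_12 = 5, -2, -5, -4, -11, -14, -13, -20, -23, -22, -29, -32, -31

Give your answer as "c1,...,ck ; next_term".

  a_4 = 1·-4 + 0·-5 + 1·-2 + -1·5 = -11
  a_5 = 1·-11 + 0·-4 + 1·-5 + -1·-2 = -14
  a_6 = 1·-14 + 0·-11 + 1·-4 + -1·-5 = -13
  a_7 = 1·-13 + 0·-14 + 1·-11 + -1·-4 = -20
  a_8 = 1·-20 + 0·-13 + 1·-14 + -1·-11 = -23
  a_9 = 1·-23 + 0·-20 + 1·-13 + -1·-14 = -22
  a_10 = 1·-22 + 0·-23 + 1·-20 + -1·-13 = -29
  a_11 = 1·-29 + 0·-22 + 1·-23 + -1·-20 = -32
  a_12 = 1·-32 + 0·-29 + 1·-22 + -1·-23 = -31
  a_13 = 1·-31 + 0·-32 + 1·-29 + -1·-22 = -38

1,0,1,-1 ; -38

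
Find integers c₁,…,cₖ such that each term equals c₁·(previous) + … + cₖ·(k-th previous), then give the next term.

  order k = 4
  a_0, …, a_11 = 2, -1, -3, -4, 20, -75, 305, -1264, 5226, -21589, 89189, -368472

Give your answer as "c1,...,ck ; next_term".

  a_4 = -4·-4 + 0·-3 + -2·-1 + 1·2 = 20
  a_5 = -4·20 + 0·-4 + -2·-3 + 1·-1 = -75
  a_6 = -4·-75 + 0·20 + -2·-4 + 1·-3 = 305
  a_7 = -4·305 + 0·-75 + -2·20 + 1·-4 = -1264
  a_8 = -4·-1264 + 0·305 + -2·-75 + 1·20 = 5226
  a_9 = -4·5226 + 0·-1264 + -2·305 + 1·-75 = -21589
  a_10 = -4·-21589 + 0·5226 + -2·-1264 + 1·305 = 89189
  a_11 = -4·89189 + 0·-21589 + -2·5226 + 1·-1264 = -368472
  a_12 = -4·-368472 + 0·89189 + -2·-21589 + 1·5226 = 1522292

-4,0,-2,1 ; 1522292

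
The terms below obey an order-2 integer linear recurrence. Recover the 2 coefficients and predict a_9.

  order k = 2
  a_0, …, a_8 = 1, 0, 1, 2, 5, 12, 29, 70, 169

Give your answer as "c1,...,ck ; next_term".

  a_2 = 2·0 + 1·1 = 1
  a_3 = 2·1 + 1·0 = 2
  a_4 = 2·2 + 1·1 = 5
  a_5 = 2·5 + 1·2 = 12
  a_6 = 2·12 + 1·5 = 29
  a_7 = 2·29 + 1·12 = 70
  a_8 = 2·70 + 1·29 = 169
  a_9 = 2·169 + 1·70 = 408

2,1 ; 408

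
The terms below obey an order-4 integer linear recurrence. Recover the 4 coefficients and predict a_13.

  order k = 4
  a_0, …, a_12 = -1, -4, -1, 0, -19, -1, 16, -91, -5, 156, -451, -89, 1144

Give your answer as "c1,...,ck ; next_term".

-1,-1,4,4 ; -2235

  a_4 = -1·0 + -1·-1 + 4·-4 + 4·-1 = -19
  a_5 = -1·-19 + -1·0 + 4·-1 + 4·-4 = -1
  a_6 = -1·-1 + -1·-19 + 4·0 + 4·-1 = 16
  a_7 = -1·16 + -1·-1 + 4·-19 + 4·0 = -91
  a_8 = -1·-91 + -1·16 + 4·-1 + 4·-19 = -5
  a_9 = -1·-5 + -1·-91 + 4·16 + 4·-1 = 156
  a_10 = -1·156 + -1·-5 + 4·-91 + 4·16 = -451
  a_11 = -1·-451 + -1·156 + 4·-5 + 4·-91 = -89
  a_12 = -1·-89 + -1·-451 + 4·156 + 4·-5 = 1144
  a_13 = -1·1144 + -1·-89 + 4·-451 + 4·156 = -2235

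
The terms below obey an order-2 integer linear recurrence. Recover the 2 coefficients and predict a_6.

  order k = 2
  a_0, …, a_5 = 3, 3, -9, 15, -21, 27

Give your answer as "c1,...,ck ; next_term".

-2,-1 ; -33

  a_2 = -2·3 + -1·3 = -9
  a_3 = -2·-9 + -1·3 = 15
  a_4 = -2·15 + -1·-9 = -21
  a_5 = -2·-21 + -1·15 = 27
  a_6 = -2·27 + -1·-21 = -33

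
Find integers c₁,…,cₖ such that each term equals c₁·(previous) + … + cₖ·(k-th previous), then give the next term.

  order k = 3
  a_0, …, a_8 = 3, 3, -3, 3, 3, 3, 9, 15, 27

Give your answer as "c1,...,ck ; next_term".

  a_3 = 1·-3 + 1·3 + 1·3 = 3
  a_4 = 1·3 + 1·-3 + 1·3 = 3
  a_5 = 1·3 + 1·3 + 1·-3 = 3
  a_6 = 1·3 + 1·3 + 1·3 = 9
  a_7 = 1·9 + 1·3 + 1·3 = 15
  a_8 = 1·15 + 1·9 + 1·3 = 27
  a_9 = 1·27 + 1·15 + 1·9 = 51

1,1,1 ; 51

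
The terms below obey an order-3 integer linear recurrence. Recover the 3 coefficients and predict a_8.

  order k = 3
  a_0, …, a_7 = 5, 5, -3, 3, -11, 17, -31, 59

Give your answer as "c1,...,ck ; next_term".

  a_3 = -1·-3 + 1·5 + -1·5 = 3
  a_4 = -1·3 + 1·-3 + -1·5 = -11
  a_5 = -1·-11 + 1·3 + -1·-3 = 17
  a_6 = -1·17 + 1·-11 + -1·3 = -31
  a_7 = -1·-31 + 1·17 + -1·-11 = 59
  a_8 = -1·59 + 1·-31 + -1·17 = -107

-1,1,-1 ; -107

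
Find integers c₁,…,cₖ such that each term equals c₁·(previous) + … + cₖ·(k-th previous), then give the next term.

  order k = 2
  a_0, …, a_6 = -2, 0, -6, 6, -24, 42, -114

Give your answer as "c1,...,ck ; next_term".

-1,3 ; 240

  a_2 = -1·0 + 3·-2 = -6
  a_3 = -1·-6 + 3·0 = 6
  a_4 = -1·6 + 3·-6 = -24
  a_5 = -1·-24 + 3·6 = 42
  a_6 = -1·42 + 3·-24 = -114
  a_7 = -1·-114 + 3·42 = 240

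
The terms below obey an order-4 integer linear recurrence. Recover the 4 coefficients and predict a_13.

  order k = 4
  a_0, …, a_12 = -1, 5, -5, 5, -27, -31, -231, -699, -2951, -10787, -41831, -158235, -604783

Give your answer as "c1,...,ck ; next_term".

  a_4 = 3·5 + 4·-5 + -4·5 + 2·-1 = -27
  a_5 = 3·-27 + 4·5 + -4·-5 + 2·5 = -31
  a_6 = 3·-31 + 4·-27 + -4·5 + 2·-5 = -231
  a_7 = 3·-231 + 4·-31 + -4·-27 + 2·5 = -699
  a_8 = 3·-699 + 4·-231 + -4·-31 + 2·-27 = -2951
  a_9 = 3·-2951 + 4·-699 + -4·-231 + 2·-31 = -10787
  a_10 = 3·-10787 + 4·-2951 + -4·-699 + 2·-231 = -41831
  a_11 = 3·-41831 + 4·-10787 + -4·-2951 + 2·-699 = -158235
  a_12 = 3·-158235 + 4·-41831 + -4·-10787 + 2·-2951 = -604783
  a_13 = 3·-604783 + 4·-158235 + -4·-41831 + 2·-10787 = -2301539

3,4,-4,2 ; -2301539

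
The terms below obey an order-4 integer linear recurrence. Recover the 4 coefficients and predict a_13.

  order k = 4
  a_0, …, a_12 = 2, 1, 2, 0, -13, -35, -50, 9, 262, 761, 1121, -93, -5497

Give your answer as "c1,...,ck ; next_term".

  a_4 = 2·0 + -2·2 + -3·1 + -3·2 = -13
  a_5 = 2·-13 + -2·0 + -3·2 + -3·1 = -35
  a_6 = 2·-35 + -2·-13 + -3·0 + -3·2 = -50
  a_7 = 2·-50 + -2·-35 + -3·-13 + -3·0 = 9
  a_8 = 2·9 + -2·-50 + -3·-35 + -3·-13 = 262
  a_9 = 2·262 + -2·9 + -3·-50 + -3·-35 = 761
  a_10 = 2·761 + -2·262 + -3·9 + -3·-50 = 1121
  a_11 = 2·1121 + -2·761 + -3·262 + -3·9 = -93
  a_12 = 2·-93 + -2·1121 + -3·761 + -3·262 = -5497
  a_13 = 2·-5497 + -2·-93 + -3·1121 + -3·761 = -16454

2,-2,-3,-3 ; -16454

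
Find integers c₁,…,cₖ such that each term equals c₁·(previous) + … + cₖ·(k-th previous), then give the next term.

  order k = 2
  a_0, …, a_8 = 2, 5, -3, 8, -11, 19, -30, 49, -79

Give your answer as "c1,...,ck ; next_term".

-1,1 ; 128

  a_2 = -1·5 + 1·2 = -3
  a_3 = -1·-3 + 1·5 = 8
  a_4 = -1·8 + 1·-3 = -11
  a_5 = -1·-11 + 1·8 = 19
  a_6 = -1·19 + 1·-11 = -30
  a_7 = -1·-30 + 1·19 = 49
  a_8 = -1·49 + 1·-30 = -79
  a_9 = -1·-79 + 1·49 = 128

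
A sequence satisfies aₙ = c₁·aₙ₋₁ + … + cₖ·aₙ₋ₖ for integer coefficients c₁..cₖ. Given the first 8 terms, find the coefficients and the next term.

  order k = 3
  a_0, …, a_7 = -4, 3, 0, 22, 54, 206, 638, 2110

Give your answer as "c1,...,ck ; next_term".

  a_3 = 3·0 + 2·3 + -4·-4 = 22
  a_4 = 3·22 + 2·0 + -4·3 = 54
  a_5 = 3·54 + 2·22 + -4·0 = 206
  a_6 = 3·206 + 2·54 + -4·22 = 638
  a_7 = 3·638 + 2·206 + -4·54 = 2110
  a_8 = 3·2110 + 2·638 + -4·206 = 6782

3,2,-4 ; 6782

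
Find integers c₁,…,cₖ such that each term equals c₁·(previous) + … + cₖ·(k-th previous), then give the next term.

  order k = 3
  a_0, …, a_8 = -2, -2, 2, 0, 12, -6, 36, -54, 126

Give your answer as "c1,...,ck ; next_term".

0,3,-3 ; -270

  a_3 = 0·2 + 3·-2 + -3·-2 = 0
  a_4 = 0·0 + 3·2 + -3·-2 = 12
  a_5 = 0·12 + 3·0 + -3·2 = -6
  a_6 = 0·-6 + 3·12 + -3·0 = 36
  a_7 = 0·36 + 3·-6 + -3·12 = -54
  a_8 = 0·-54 + 3·36 + -3·-6 = 126
  a_9 = 0·126 + 3·-54 + -3·36 = -270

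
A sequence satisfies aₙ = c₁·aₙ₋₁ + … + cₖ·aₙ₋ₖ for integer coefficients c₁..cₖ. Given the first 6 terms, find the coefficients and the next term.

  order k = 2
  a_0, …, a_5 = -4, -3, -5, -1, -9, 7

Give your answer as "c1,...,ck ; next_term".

-1,2 ; -25

  a_2 = -1·-3 + 2·-4 = -5
  a_3 = -1·-5 + 2·-3 = -1
  a_4 = -1·-1 + 2·-5 = -9
  a_5 = -1·-9 + 2·-1 = 7
  a_6 = -1·7 + 2·-9 = -25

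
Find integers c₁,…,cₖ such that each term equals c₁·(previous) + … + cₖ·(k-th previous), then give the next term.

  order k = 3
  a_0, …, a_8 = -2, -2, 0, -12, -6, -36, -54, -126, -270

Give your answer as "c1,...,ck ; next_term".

  a_3 = 0·0 + 3·-2 + 3·-2 = -12
  a_4 = 0·-12 + 3·0 + 3·-2 = -6
  a_5 = 0·-6 + 3·-12 + 3·0 = -36
  a_6 = 0·-36 + 3·-6 + 3·-12 = -54
  a_7 = 0·-54 + 3·-36 + 3·-6 = -126
  a_8 = 0·-126 + 3·-54 + 3·-36 = -270
  a_9 = 0·-270 + 3·-126 + 3·-54 = -540

0,3,3 ; -540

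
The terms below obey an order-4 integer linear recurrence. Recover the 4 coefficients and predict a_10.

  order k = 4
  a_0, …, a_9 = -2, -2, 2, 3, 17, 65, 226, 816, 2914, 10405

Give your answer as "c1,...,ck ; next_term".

3,2,1,-3 ; 37181

  a_4 = 3·3 + 2·2 + 1·-2 + -3·-2 = 17
  a_5 = 3·17 + 2·3 + 1·2 + -3·-2 = 65
  a_6 = 3·65 + 2·17 + 1·3 + -3·2 = 226
  a_7 = 3·226 + 2·65 + 1·17 + -3·3 = 816
  a_8 = 3·816 + 2·226 + 1·65 + -3·17 = 2914
  a_9 = 3·2914 + 2·816 + 1·226 + -3·65 = 10405
  a_10 = 3·10405 + 2·2914 + 1·816 + -3·226 = 37181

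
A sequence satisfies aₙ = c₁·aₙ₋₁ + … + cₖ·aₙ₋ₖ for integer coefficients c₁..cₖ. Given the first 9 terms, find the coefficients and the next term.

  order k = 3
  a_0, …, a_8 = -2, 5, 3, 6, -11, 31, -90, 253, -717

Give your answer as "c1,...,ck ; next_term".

  a_3 = -2·3 + 2·5 + -1·-2 = 6
  a_4 = -2·6 + 2·3 + -1·5 = -11
  a_5 = -2·-11 + 2·6 + -1·3 = 31
  a_6 = -2·31 + 2·-11 + -1·6 = -90
  a_7 = -2·-90 + 2·31 + -1·-11 = 253
  a_8 = -2·253 + 2·-90 + -1·31 = -717
  a_9 = -2·-717 + 2·253 + -1·-90 = 2030

-2,2,-1 ; 2030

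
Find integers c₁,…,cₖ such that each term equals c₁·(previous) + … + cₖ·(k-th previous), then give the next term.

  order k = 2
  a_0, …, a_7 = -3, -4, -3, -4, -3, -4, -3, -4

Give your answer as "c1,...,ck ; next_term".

0,1 ; -3

  a_2 = 0·-4 + 1·-3 = -3
  a_3 = 0·-3 + 1·-4 = -4
  a_4 = 0·-4 + 1·-3 = -3
  a_5 = 0·-3 + 1·-4 = -4
  a_6 = 0·-4 + 1·-3 = -3
  a_7 = 0·-3 + 1·-4 = -4
  a_8 = 0·-4 + 1·-3 = -3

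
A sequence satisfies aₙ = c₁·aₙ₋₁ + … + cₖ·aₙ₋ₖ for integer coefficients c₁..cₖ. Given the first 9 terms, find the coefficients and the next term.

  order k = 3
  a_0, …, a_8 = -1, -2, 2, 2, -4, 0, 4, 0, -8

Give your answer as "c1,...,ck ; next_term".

  a_3 = -2·2 + -2·-2 + -2·-1 = 2
  a_4 = -2·2 + -2·2 + -2·-2 = -4
  a_5 = -2·-4 + -2·2 + -2·2 = 0
  a_6 = -2·0 + -2·-4 + -2·2 = 4
  a_7 = -2·4 + -2·0 + -2·-4 = 0
  a_8 = -2·0 + -2·4 + -2·0 = -8
  a_9 = -2·-8 + -2·0 + -2·4 = 8

-2,-2,-2 ; 8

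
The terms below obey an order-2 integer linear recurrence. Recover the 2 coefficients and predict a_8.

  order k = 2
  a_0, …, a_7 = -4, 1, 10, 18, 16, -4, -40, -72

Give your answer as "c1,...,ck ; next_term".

2,-2 ; -64

  a_2 = 2·1 + -2·-4 = 10
  a_3 = 2·10 + -2·1 = 18
  a_4 = 2·18 + -2·10 = 16
  a_5 = 2·16 + -2·18 = -4
  a_6 = 2·-4 + -2·16 = -40
  a_7 = 2·-40 + -2·-4 = -72
  a_8 = 2·-72 + -2·-40 = -64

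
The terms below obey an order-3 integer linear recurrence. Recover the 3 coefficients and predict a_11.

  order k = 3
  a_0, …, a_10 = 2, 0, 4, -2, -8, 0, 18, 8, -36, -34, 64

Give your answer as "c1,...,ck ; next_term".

  a_3 = 0·4 + -2·0 + -1·2 = -2
  a_4 = 0·-2 + -2·4 + -1·0 = -8
  a_5 = 0·-8 + -2·-2 + -1·4 = 0
  a_6 = 0·0 + -2·-8 + -1·-2 = 18
  a_7 = 0·18 + -2·0 + -1·-8 = 8
  a_8 = 0·8 + -2·18 + -1·0 = -36
  a_9 = 0·-36 + -2·8 + -1·18 = -34
  a_10 = 0·-34 + -2·-36 + -1·8 = 64
  a_11 = 0·64 + -2·-34 + -1·-36 = 104

0,-2,-1 ; 104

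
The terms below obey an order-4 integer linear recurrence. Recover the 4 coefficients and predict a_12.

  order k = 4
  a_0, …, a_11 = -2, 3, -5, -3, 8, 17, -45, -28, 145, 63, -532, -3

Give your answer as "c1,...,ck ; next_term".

  a_4 = -1·-3 + -3·-5 + -2·3 + 2·-2 = 8
  a_5 = -1·8 + -3·-3 + -2·-5 + 2·3 = 17
  a_6 = -1·17 + -3·8 + -2·-3 + 2·-5 = -45
  a_7 = -1·-45 + -3·17 + -2·8 + 2·-3 = -28
  a_8 = -1·-28 + -3·-45 + -2·17 + 2·8 = 145
  a_9 = -1·145 + -3·-28 + -2·-45 + 2·17 = 63
  a_10 = -1·63 + -3·145 + -2·-28 + 2·-45 = -532
  a_11 = -1·-532 + -3·63 + -2·145 + 2·-28 = -3
  a_12 = -1·-3 + -3·-532 + -2·63 + 2·145 = 1763

-1,-3,-2,2 ; 1763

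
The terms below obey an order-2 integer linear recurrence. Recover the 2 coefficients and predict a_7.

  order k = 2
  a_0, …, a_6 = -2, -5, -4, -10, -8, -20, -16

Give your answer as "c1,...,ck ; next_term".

  a_2 = 0·-5 + 2·-2 = -4
  a_3 = 0·-4 + 2·-5 = -10
  a_4 = 0·-10 + 2·-4 = -8
  a_5 = 0·-8 + 2·-10 = -20
  a_6 = 0·-20 + 2·-8 = -16
  a_7 = 0·-16 + 2·-20 = -40

0,2 ; -40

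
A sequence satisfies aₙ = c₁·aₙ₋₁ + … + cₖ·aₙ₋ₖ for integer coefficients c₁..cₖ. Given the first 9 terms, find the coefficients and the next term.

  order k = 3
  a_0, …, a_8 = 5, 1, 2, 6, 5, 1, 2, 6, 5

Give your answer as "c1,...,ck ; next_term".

  a_3 = 1·2 + -1·1 + 1·5 = 6
  a_4 = 1·6 + -1·2 + 1·1 = 5
  a_5 = 1·5 + -1·6 + 1·2 = 1
  a_6 = 1·1 + -1·5 + 1·6 = 2
  a_7 = 1·2 + -1·1 + 1·5 = 6
  a_8 = 1·6 + -1·2 + 1·1 = 5
  a_9 = 1·5 + -1·6 + 1·2 = 1

1,-1,1 ; 1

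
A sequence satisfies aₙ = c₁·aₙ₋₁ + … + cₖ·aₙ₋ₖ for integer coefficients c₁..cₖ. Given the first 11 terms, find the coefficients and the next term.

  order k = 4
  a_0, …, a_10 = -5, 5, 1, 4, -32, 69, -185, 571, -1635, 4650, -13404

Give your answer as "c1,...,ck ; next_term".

-2,1,-4,1 ; 38569

  a_4 = -2·4 + 1·1 + -4·5 + 1·-5 = -32
  a_5 = -2·-32 + 1·4 + -4·1 + 1·5 = 69
  a_6 = -2·69 + 1·-32 + -4·4 + 1·1 = -185
  a_7 = -2·-185 + 1·69 + -4·-32 + 1·4 = 571
  a_8 = -2·571 + 1·-185 + -4·69 + 1·-32 = -1635
  a_9 = -2·-1635 + 1·571 + -4·-185 + 1·69 = 4650
  a_10 = -2·4650 + 1·-1635 + -4·571 + 1·-185 = -13404
  a_11 = -2·-13404 + 1·4650 + -4·-1635 + 1·571 = 38569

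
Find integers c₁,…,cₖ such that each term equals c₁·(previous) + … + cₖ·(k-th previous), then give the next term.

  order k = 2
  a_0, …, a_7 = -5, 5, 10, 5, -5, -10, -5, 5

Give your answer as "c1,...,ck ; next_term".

  a_2 = 1·5 + -1·-5 = 10
  a_3 = 1·10 + -1·5 = 5
  a_4 = 1·5 + -1·10 = -5
  a_5 = 1·-5 + -1·5 = -10
  a_6 = 1·-10 + -1·-5 = -5
  a_7 = 1·-5 + -1·-10 = 5
  a_8 = 1·5 + -1·-5 = 10

1,-1 ; 10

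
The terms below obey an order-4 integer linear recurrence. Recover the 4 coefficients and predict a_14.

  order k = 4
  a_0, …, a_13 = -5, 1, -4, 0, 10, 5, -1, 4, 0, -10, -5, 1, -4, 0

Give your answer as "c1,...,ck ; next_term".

  a_4 = 1·0 + -1·-4 + 1·1 + -1·-5 = 10
  a_5 = 1·10 + -1·0 + 1·-4 + -1·1 = 5
  a_6 = 1·5 + -1·10 + 1·0 + -1·-4 = -1
  a_7 = 1·-1 + -1·5 + 1·10 + -1·0 = 4
  a_8 = 1·4 + -1·-1 + 1·5 + -1·10 = 0
  a_9 = 1·0 + -1·4 + 1·-1 + -1·5 = -10
  a_10 = 1·-10 + -1·0 + 1·4 + -1·-1 = -5
  a_11 = 1·-5 + -1·-10 + 1·0 + -1·4 = 1
  a_12 = 1·1 + -1·-5 + 1·-10 + -1·0 = -4
  a_13 = 1·-4 + -1·1 + 1·-5 + -1·-10 = 0
  a_14 = 1·0 + -1·-4 + 1·1 + -1·-5 = 10

1,-1,1,-1 ; 10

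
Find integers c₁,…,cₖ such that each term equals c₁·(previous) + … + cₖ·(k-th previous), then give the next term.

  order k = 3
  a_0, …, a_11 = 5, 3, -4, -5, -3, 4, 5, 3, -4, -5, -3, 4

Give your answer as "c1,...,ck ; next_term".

0,0,-1 ; 5

  a_3 = 0·-4 + 0·3 + -1·5 = -5
  a_4 = 0·-5 + 0·-4 + -1·3 = -3
  a_5 = 0·-3 + 0·-5 + -1·-4 = 4
  a_6 = 0·4 + 0·-3 + -1·-5 = 5
  a_7 = 0·5 + 0·4 + -1·-3 = 3
  a_8 = 0·3 + 0·5 + -1·4 = -4
  a_9 = 0·-4 + 0·3 + -1·5 = -5
  a_10 = 0·-5 + 0·-4 + -1·3 = -3
  a_11 = 0·-3 + 0·-5 + -1·-4 = 4
  a_12 = 0·4 + 0·-3 + -1·-5 = 5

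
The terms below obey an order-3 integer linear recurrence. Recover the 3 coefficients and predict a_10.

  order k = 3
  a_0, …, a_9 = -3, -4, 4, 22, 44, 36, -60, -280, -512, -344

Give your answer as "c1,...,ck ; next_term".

  a_3 = 2·4 + -2·-4 + -2·-3 = 22
  a_4 = 2·22 + -2·4 + -2·-4 = 44
  a_5 = 2·44 + -2·22 + -2·4 = 36
  a_6 = 2·36 + -2·44 + -2·22 = -60
  a_7 = 2·-60 + -2·36 + -2·44 = -280
  a_8 = 2·-280 + -2·-60 + -2·36 = -512
  a_9 = 2·-512 + -2·-280 + -2·-60 = -344
  a_10 = 2·-344 + -2·-512 + -2·-280 = 896

2,-2,-2 ; 896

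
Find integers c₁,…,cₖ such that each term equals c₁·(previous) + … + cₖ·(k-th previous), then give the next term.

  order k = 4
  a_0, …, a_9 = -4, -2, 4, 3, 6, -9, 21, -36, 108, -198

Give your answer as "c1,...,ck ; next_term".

0,3,-3,3 ; 495

  a_4 = 0·3 + 3·4 + -3·-2 + 3·-4 = 6
  a_5 = 0·6 + 3·3 + -3·4 + 3·-2 = -9
  a_6 = 0·-9 + 3·6 + -3·3 + 3·4 = 21
  a_7 = 0·21 + 3·-9 + -3·6 + 3·3 = -36
  a_8 = 0·-36 + 3·21 + -3·-9 + 3·6 = 108
  a_9 = 0·108 + 3·-36 + -3·21 + 3·-9 = -198
  a_10 = 0·-198 + 3·108 + -3·-36 + 3·21 = 495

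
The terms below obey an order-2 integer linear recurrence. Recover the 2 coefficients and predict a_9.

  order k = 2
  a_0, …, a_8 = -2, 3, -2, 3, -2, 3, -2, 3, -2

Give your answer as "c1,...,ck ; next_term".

0,1 ; 3

  a_2 = 0·3 + 1·-2 = -2
  a_3 = 0·-2 + 1·3 = 3
  a_4 = 0·3 + 1·-2 = -2
  a_5 = 0·-2 + 1·3 = 3
  a_6 = 0·3 + 1·-2 = -2
  a_7 = 0·-2 + 1·3 = 3
  a_8 = 0·3 + 1·-2 = -2
  a_9 = 0·-2 + 1·3 = 3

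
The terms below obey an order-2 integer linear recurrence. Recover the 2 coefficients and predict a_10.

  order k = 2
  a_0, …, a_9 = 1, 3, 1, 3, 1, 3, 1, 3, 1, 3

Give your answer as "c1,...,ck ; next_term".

  a_2 = 0·3 + 1·1 = 1
  a_3 = 0·1 + 1·3 = 3
  a_4 = 0·3 + 1·1 = 1
  a_5 = 0·1 + 1·3 = 3
  a_6 = 0·3 + 1·1 = 1
  a_7 = 0·1 + 1·3 = 3
  a_8 = 0·3 + 1·1 = 1
  a_9 = 0·1 + 1·3 = 3
  a_10 = 0·3 + 1·1 = 1

0,1 ; 1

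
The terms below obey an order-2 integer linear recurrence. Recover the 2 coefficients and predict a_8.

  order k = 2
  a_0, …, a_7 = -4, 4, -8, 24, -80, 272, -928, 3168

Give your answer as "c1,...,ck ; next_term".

  a_2 = -4·4 + -2·-4 = -8
  a_3 = -4·-8 + -2·4 = 24
  a_4 = -4·24 + -2·-8 = -80
  a_5 = -4·-80 + -2·24 = 272
  a_6 = -4·272 + -2·-80 = -928
  a_7 = -4·-928 + -2·272 = 3168
  a_8 = -4·3168 + -2·-928 = -10816

-4,-2 ; -10816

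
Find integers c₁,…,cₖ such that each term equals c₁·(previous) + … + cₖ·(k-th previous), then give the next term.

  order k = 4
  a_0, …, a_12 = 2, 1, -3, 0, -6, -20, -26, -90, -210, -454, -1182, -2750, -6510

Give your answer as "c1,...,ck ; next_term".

  a_4 = 1·0 + 2·-3 + 4·1 + -2·2 = -6
  a_5 = 1·-6 + 2·0 + 4·-3 + -2·1 = -20
  a_6 = 1·-20 + 2·-6 + 4·0 + -2·-3 = -26
  a_7 = 1·-26 + 2·-20 + 4·-6 + -2·0 = -90
  a_8 = 1·-90 + 2·-26 + 4·-20 + -2·-6 = -210
  a_9 = 1·-210 + 2·-90 + 4·-26 + -2·-20 = -454
  a_10 = 1·-454 + 2·-210 + 4·-90 + -2·-26 = -1182
  a_11 = 1·-1182 + 2·-454 + 4·-210 + -2·-90 = -2750
  a_12 = 1·-2750 + 2·-1182 + 4·-454 + -2·-210 = -6510
  a_13 = 1·-6510 + 2·-2750 + 4·-1182 + -2·-454 = -15830

1,2,4,-2 ; -15830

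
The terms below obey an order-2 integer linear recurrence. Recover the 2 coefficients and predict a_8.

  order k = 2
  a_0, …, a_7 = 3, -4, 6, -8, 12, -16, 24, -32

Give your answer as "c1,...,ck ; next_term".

0,2 ; 48

  a_2 = 0·-4 + 2·3 = 6
  a_3 = 0·6 + 2·-4 = -8
  a_4 = 0·-8 + 2·6 = 12
  a_5 = 0·12 + 2·-8 = -16
  a_6 = 0·-16 + 2·12 = 24
  a_7 = 0·24 + 2·-16 = -32
  a_8 = 0·-32 + 2·24 = 48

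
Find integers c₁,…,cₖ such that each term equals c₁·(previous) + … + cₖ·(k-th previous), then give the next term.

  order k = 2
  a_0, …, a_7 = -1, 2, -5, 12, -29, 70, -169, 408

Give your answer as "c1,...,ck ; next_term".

  a_2 = -2·2 + 1·-1 = -5
  a_3 = -2·-5 + 1·2 = 12
  a_4 = -2·12 + 1·-5 = -29
  a_5 = -2·-29 + 1·12 = 70
  a_6 = -2·70 + 1·-29 = -169
  a_7 = -2·-169 + 1·70 = 408
  a_8 = -2·408 + 1·-169 = -985

-2,1 ; -985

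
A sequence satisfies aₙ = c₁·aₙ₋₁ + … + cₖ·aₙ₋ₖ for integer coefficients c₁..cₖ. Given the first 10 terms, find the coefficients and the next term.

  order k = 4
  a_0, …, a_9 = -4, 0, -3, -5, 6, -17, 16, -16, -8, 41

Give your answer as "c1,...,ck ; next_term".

  a_4 = -1·-5 + 1·-3 + 2·0 + -1·-4 = 6
  a_5 = -1·6 + 1·-5 + 2·-3 + -1·0 = -17
  a_6 = -1·-17 + 1·6 + 2·-5 + -1·-3 = 16
  a_7 = -1·16 + 1·-17 + 2·6 + -1·-5 = -16
  a_8 = -1·-16 + 1·16 + 2·-17 + -1·6 = -8
  a_9 = -1·-8 + 1·-16 + 2·16 + -1·-17 = 41
  a_10 = -1·41 + 1·-8 + 2·-16 + -1·16 = -97

-1,1,2,-1 ; -97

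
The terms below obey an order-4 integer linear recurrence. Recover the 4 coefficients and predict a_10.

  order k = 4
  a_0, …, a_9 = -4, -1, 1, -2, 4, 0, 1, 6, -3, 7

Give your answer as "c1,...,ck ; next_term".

0,1,1,-1 ; 2

  a_4 = 0·-2 + 1·1 + 1·-1 + -1·-4 = 4
  a_5 = 0·4 + 1·-2 + 1·1 + -1·-1 = 0
  a_6 = 0·0 + 1·4 + 1·-2 + -1·1 = 1
  a_7 = 0·1 + 1·0 + 1·4 + -1·-2 = 6
  a_8 = 0·6 + 1·1 + 1·0 + -1·4 = -3
  a_9 = 0·-3 + 1·6 + 1·1 + -1·0 = 7
  a_10 = 0·7 + 1·-3 + 1·6 + -1·1 = 2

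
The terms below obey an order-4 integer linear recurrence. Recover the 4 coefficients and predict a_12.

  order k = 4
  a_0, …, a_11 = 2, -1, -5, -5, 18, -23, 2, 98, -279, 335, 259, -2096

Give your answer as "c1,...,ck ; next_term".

-2,-3,1,-3 ; 4587

  a_4 = -2·-5 + -3·-5 + 1·-1 + -3·2 = 18
  a_5 = -2·18 + -3·-5 + 1·-5 + -3·-1 = -23
  a_6 = -2·-23 + -3·18 + 1·-5 + -3·-5 = 2
  a_7 = -2·2 + -3·-23 + 1·18 + -3·-5 = 98
  a_8 = -2·98 + -3·2 + 1·-23 + -3·18 = -279
  a_9 = -2·-279 + -3·98 + 1·2 + -3·-23 = 335
  a_10 = -2·335 + -3·-279 + 1·98 + -3·2 = 259
  a_11 = -2·259 + -3·335 + 1·-279 + -3·98 = -2096
  a_12 = -2·-2096 + -3·259 + 1·335 + -3·-279 = 4587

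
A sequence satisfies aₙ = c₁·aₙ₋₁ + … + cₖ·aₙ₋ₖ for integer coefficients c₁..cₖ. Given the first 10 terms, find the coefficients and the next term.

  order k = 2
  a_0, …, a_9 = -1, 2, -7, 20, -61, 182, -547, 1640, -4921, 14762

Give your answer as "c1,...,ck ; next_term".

  a_2 = -2·2 + 3·-1 = -7
  a_3 = -2·-7 + 3·2 = 20
  a_4 = -2·20 + 3·-7 = -61
  a_5 = -2·-61 + 3·20 = 182
  a_6 = -2·182 + 3·-61 = -547
  a_7 = -2·-547 + 3·182 = 1640
  a_8 = -2·1640 + 3·-547 = -4921
  a_9 = -2·-4921 + 3·1640 = 14762
  a_10 = -2·14762 + 3·-4921 = -44287

-2,3 ; -44287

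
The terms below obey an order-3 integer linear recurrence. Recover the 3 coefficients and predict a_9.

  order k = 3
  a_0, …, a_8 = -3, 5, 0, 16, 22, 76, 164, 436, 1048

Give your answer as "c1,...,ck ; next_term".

  a_3 = 2·0 + 2·5 + -2·-3 = 16
  a_4 = 2·16 + 2·0 + -2·5 = 22
  a_5 = 2·22 + 2·16 + -2·0 = 76
  a_6 = 2·76 + 2·22 + -2·16 = 164
  a_7 = 2·164 + 2·76 + -2·22 = 436
  a_8 = 2·436 + 2·164 + -2·76 = 1048
  a_9 = 2·1048 + 2·436 + -2·164 = 2640

2,2,-2 ; 2640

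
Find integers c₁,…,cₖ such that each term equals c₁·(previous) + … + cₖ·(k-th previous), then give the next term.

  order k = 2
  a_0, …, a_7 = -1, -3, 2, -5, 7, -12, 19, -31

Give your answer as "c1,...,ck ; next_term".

  a_2 = -1·-3 + 1·-1 = 2
  a_3 = -1·2 + 1·-3 = -5
  a_4 = -1·-5 + 1·2 = 7
  a_5 = -1·7 + 1·-5 = -12
  a_6 = -1·-12 + 1·7 = 19
  a_7 = -1·19 + 1·-12 = -31
  a_8 = -1·-31 + 1·19 = 50

-1,1 ; 50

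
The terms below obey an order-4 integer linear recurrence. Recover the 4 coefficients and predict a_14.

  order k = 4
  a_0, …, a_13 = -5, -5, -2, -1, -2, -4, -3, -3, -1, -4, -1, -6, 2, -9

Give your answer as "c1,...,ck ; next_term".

0,1,-1,1 ; 7

  a_4 = 0·-1 + 1·-2 + -1·-5 + 1·-5 = -2
  a_5 = 0·-2 + 1·-1 + -1·-2 + 1·-5 = -4
  a_6 = 0·-4 + 1·-2 + -1·-1 + 1·-2 = -3
  a_7 = 0·-3 + 1·-4 + -1·-2 + 1·-1 = -3
  a_8 = 0·-3 + 1·-3 + -1·-4 + 1·-2 = -1
  a_9 = 0·-1 + 1·-3 + -1·-3 + 1·-4 = -4
  a_10 = 0·-4 + 1·-1 + -1·-3 + 1·-3 = -1
  a_11 = 0·-1 + 1·-4 + -1·-1 + 1·-3 = -6
  a_12 = 0·-6 + 1·-1 + -1·-4 + 1·-1 = 2
  a_13 = 0·2 + 1·-6 + -1·-1 + 1·-4 = -9
  a_14 = 0·-9 + 1·2 + -1·-6 + 1·-1 = 7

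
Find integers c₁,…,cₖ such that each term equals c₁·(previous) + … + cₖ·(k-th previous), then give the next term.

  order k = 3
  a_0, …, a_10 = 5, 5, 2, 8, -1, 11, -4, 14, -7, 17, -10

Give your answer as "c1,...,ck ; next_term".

  a_3 = -1·2 + 1·5 + 1·5 = 8
  a_4 = -1·8 + 1·2 + 1·5 = -1
  a_5 = -1·-1 + 1·8 + 1·2 = 11
  a_6 = -1·11 + 1·-1 + 1·8 = -4
  a_7 = -1·-4 + 1·11 + 1·-1 = 14
  a_8 = -1·14 + 1·-4 + 1·11 = -7
  a_9 = -1·-7 + 1·14 + 1·-4 = 17
  a_10 = -1·17 + 1·-7 + 1·14 = -10
  a_11 = -1·-10 + 1·17 + 1·-7 = 20

-1,1,1 ; 20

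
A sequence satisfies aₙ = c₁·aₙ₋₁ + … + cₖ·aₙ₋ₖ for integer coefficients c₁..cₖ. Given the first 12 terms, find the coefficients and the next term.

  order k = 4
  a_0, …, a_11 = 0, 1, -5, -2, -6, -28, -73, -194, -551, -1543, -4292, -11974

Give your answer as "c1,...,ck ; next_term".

  a_4 = 2·-2 + 1·-5 + 3·1 + 1·0 = -6
  a_5 = 2·-6 + 1·-2 + 3·-5 + 1·1 = -28
  a_6 = 2·-28 + 1·-6 + 3·-2 + 1·-5 = -73
  a_7 = 2·-73 + 1·-28 + 3·-6 + 1·-2 = -194
  a_8 = 2·-194 + 1·-73 + 3·-28 + 1·-6 = -551
  a_9 = 2·-551 + 1·-194 + 3·-73 + 1·-28 = -1543
  a_10 = 2·-1543 + 1·-551 + 3·-194 + 1·-73 = -4292
  a_11 = 2·-4292 + 1·-1543 + 3·-551 + 1·-194 = -11974
  a_12 = 2·-11974 + 1·-4292 + 3·-1543 + 1·-551 = -33420

2,1,3,1 ; -33420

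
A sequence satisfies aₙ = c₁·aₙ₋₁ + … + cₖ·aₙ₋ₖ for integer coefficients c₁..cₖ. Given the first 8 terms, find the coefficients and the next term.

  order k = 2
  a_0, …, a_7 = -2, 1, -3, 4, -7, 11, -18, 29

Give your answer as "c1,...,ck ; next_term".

  a_2 = -1·1 + 1·-2 = -3
  a_3 = -1·-3 + 1·1 = 4
  a_4 = -1·4 + 1·-3 = -7
  a_5 = -1·-7 + 1·4 = 11
  a_6 = -1·11 + 1·-7 = -18
  a_7 = -1·-18 + 1·11 = 29
  a_8 = -1·29 + 1·-18 = -47

-1,1 ; -47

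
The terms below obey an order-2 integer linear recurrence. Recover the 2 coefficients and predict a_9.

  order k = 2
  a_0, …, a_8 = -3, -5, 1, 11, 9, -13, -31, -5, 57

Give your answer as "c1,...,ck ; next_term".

  a_2 = 1·-5 + -2·-3 = 1
  a_3 = 1·1 + -2·-5 = 11
  a_4 = 1·11 + -2·1 = 9
  a_5 = 1·9 + -2·11 = -13
  a_6 = 1·-13 + -2·9 = -31
  a_7 = 1·-31 + -2·-13 = -5
  a_8 = 1·-5 + -2·-31 = 57
  a_9 = 1·57 + -2·-5 = 67

1,-2 ; 67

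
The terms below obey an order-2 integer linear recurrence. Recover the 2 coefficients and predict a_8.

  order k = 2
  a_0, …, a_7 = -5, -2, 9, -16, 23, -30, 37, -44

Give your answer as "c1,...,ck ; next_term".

  a_2 = -2·-2 + -1·-5 = 9
  a_3 = -2·9 + -1·-2 = -16
  a_4 = -2·-16 + -1·9 = 23
  a_5 = -2·23 + -1·-16 = -30
  a_6 = -2·-30 + -1·23 = 37
  a_7 = -2·37 + -1·-30 = -44
  a_8 = -2·-44 + -1·37 = 51

-2,-1 ; 51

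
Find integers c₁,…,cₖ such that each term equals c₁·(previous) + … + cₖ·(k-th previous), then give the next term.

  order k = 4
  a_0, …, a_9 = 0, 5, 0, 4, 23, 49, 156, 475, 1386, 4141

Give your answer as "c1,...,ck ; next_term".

  a_4 = 2·4 + 2·0 + 3·5 + -1·0 = 23
  a_5 = 2·23 + 2·4 + 3·0 + -1·5 = 49
  a_6 = 2·49 + 2·23 + 3·4 + -1·0 = 156
  a_7 = 2·156 + 2·49 + 3·23 + -1·4 = 475
  a_8 = 2·475 + 2·156 + 3·49 + -1·23 = 1386
  a_9 = 2·1386 + 2·475 + 3·156 + -1·49 = 4141
  a_10 = 2·4141 + 2·1386 + 3·475 + -1·156 = 12323

2,2,3,-1 ; 12323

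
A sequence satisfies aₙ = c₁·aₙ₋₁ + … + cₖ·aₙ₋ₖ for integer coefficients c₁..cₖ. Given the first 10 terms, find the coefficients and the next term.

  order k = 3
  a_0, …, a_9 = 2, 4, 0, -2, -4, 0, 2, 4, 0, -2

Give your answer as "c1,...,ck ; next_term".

  a_3 = 0·0 + 0·4 + -1·2 = -2
  a_4 = 0·-2 + 0·0 + -1·4 = -4
  a_5 = 0·-4 + 0·-2 + -1·0 = 0
  a_6 = 0·0 + 0·-4 + -1·-2 = 2
  a_7 = 0·2 + 0·0 + -1·-4 = 4
  a_8 = 0·4 + 0·2 + -1·0 = 0
  a_9 = 0·0 + 0·4 + -1·2 = -2
  a_10 = 0·-2 + 0·0 + -1·4 = -4

0,0,-1 ; -4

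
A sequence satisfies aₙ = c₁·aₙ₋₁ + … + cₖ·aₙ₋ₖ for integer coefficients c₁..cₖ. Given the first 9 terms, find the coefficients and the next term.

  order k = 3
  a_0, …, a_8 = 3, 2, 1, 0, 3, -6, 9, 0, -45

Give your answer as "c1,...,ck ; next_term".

-3,-3,3 ; 162

  a_3 = -3·1 + -3·2 + 3·3 = 0
  a_4 = -3·0 + -3·1 + 3·2 = 3
  a_5 = -3·3 + -3·0 + 3·1 = -6
  a_6 = -3·-6 + -3·3 + 3·0 = 9
  a_7 = -3·9 + -3·-6 + 3·3 = 0
  a_8 = -3·0 + -3·9 + 3·-6 = -45
  a_9 = -3·-45 + -3·0 + 3·9 = 162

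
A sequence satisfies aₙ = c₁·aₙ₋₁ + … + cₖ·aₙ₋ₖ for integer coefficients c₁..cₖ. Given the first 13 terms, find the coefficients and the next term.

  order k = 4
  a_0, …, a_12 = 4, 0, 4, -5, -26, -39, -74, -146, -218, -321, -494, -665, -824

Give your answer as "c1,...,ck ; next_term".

  a_4 = 2·-5 + -1·4 + 2·0 + -3·4 = -26
  a_5 = 2·-26 + -1·-5 + 2·4 + -3·0 = -39
  a_6 = 2·-39 + -1·-26 + 2·-5 + -3·4 = -74
  a_7 = 2·-74 + -1·-39 + 2·-26 + -3·-5 = -146
  a_8 = 2·-146 + -1·-74 + 2·-39 + -3·-26 = -218
  a_9 = 2·-218 + -1·-146 + 2·-74 + -3·-39 = -321
  a_10 = 2·-321 + -1·-218 + 2·-146 + -3·-74 = -494
  a_11 = 2·-494 + -1·-321 + 2·-218 + -3·-146 = -665
  a_12 = 2·-665 + -1·-494 + 2·-321 + -3·-218 = -824
  a_13 = 2·-824 + -1·-665 + 2·-494 + -3·-321 = -1008

2,-1,2,-3 ; -1008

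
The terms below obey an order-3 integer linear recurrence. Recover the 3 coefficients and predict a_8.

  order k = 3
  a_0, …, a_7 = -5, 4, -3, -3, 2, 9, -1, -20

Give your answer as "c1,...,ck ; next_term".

  a_3 = 0·-3 + -2·4 + -1·-5 = -3
  a_4 = 0·-3 + -2·-3 + -1·4 = 2
  a_5 = 0·2 + -2·-3 + -1·-3 = 9
  a_6 = 0·9 + -2·2 + -1·-3 = -1
  a_7 = 0·-1 + -2·9 + -1·2 = -20
  a_8 = 0·-20 + -2·-1 + -1·9 = -7

0,-2,-1 ; -7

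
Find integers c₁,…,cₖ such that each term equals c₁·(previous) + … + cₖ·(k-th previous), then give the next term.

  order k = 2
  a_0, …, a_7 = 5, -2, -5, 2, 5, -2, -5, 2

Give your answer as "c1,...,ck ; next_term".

0,-1 ; 5

  a_2 = 0·-2 + -1·5 = -5
  a_3 = 0·-5 + -1·-2 = 2
  a_4 = 0·2 + -1·-5 = 5
  a_5 = 0·5 + -1·2 = -2
  a_6 = 0·-2 + -1·5 = -5
  a_7 = 0·-5 + -1·-2 = 2
  a_8 = 0·2 + -1·-5 = 5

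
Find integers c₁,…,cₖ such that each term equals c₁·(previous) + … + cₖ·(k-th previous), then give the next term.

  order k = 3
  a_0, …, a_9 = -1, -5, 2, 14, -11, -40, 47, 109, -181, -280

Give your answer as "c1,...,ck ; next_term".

0,-3,1 ; 652

  a_3 = 0·2 + -3·-5 + 1·-1 = 14
  a_4 = 0·14 + -3·2 + 1·-5 = -11
  a_5 = 0·-11 + -3·14 + 1·2 = -40
  a_6 = 0·-40 + -3·-11 + 1·14 = 47
  a_7 = 0·47 + -3·-40 + 1·-11 = 109
  a_8 = 0·109 + -3·47 + 1·-40 = -181
  a_9 = 0·-181 + -3·109 + 1·47 = -280
  a_10 = 0·-280 + -3·-181 + 1·109 = 652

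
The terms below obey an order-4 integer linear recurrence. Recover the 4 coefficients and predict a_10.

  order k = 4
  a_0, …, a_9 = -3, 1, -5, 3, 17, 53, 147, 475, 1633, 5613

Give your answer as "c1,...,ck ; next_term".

  a_4 = 4·3 + -3·-5 + 2·1 + 4·-3 = 17
  a_5 = 4·17 + -3·3 + 2·-5 + 4·1 = 53
  a_6 = 4·53 + -3·17 + 2·3 + 4·-5 = 147
  a_7 = 4·147 + -3·53 + 2·17 + 4·3 = 475
  a_8 = 4·475 + -3·147 + 2·53 + 4·17 = 1633
  a_9 = 4·1633 + -3·475 + 2·147 + 4·53 = 5613
  a_10 = 4·5613 + -3·1633 + 2·475 + 4·147 = 19091

4,-3,2,4 ; 19091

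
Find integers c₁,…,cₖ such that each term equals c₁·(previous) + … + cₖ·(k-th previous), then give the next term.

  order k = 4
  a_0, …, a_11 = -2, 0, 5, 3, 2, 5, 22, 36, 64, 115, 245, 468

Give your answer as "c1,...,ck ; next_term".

  a_4 = 1·3 + 1·5 + 0·0 + 3·-2 = 2
  a_5 = 1·2 + 1·3 + 0·5 + 3·0 = 5
  a_6 = 1·5 + 1·2 + 0·3 + 3·5 = 22
  a_7 = 1·22 + 1·5 + 0·2 + 3·3 = 36
  a_8 = 1·36 + 1·22 + 0·5 + 3·2 = 64
  a_9 = 1·64 + 1·36 + 0·22 + 3·5 = 115
  a_10 = 1·115 + 1·64 + 0·36 + 3·22 = 245
  a_11 = 1·245 + 1·115 + 0·64 + 3·36 = 468
  a_12 = 1·468 + 1·245 + 0·115 + 3·64 = 905

1,1,0,3 ; 905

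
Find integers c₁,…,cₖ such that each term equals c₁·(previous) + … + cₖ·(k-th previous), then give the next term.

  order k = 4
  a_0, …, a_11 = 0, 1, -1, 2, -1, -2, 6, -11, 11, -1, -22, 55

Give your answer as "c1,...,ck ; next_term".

  a_4 = -1·2 + 0·-1 + 1·1 + -2·0 = -1
  a_5 = -1·-1 + 0·2 + 1·-1 + -2·1 = -2
  a_6 = -1·-2 + 0·-1 + 1·2 + -2·-1 = 6
  a_7 = -1·6 + 0·-2 + 1·-1 + -2·2 = -11
  a_8 = -1·-11 + 0·6 + 1·-2 + -2·-1 = 11
  a_9 = -1·11 + 0·-11 + 1·6 + -2·-2 = -1
  a_10 = -1·-1 + 0·11 + 1·-11 + -2·6 = -22
  a_11 = -1·-22 + 0·-1 + 1·11 + -2·-11 = 55
  a_12 = -1·55 + 0·-22 + 1·-1 + -2·11 = -78

-1,0,1,-2 ; -78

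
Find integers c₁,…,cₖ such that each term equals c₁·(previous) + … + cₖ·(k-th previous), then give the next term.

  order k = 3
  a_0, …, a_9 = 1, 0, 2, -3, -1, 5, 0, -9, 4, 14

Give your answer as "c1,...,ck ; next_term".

  a_3 = -1·2 + -2·0 + -1·1 = -3
  a_4 = -1·-3 + -2·2 + -1·0 = -1
  a_5 = -1·-1 + -2·-3 + -1·2 = 5
  a_6 = -1·5 + -2·-1 + -1·-3 = 0
  a_7 = -1·0 + -2·5 + -1·-1 = -9
  a_8 = -1·-9 + -2·0 + -1·5 = 4
  a_9 = -1·4 + -2·-9 + -1·0 = 14
  a_10 = -1·14 + -2·4 + -1·-9 = -13

-1,-2,-1 ; -13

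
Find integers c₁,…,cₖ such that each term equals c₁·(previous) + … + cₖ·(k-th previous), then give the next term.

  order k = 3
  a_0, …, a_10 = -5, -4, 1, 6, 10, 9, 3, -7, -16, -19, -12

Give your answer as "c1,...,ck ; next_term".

1,0,-1 ; 4

  a_3 = 1·1 + 0·-4 + -1·-5 = 6
  a_4 = 1·6 + 0·1 + -1·-4 = 10
  a_5 = 1·10 + 0·6 + -1·1 = 9
  a_6 = 1·9 + 0·10 + -1·6 = 3
  a_7 = 1·3 + 0·9 + -1·10 = -7
  a_8 = 1·-7 + 0·3 + -1·9 = -16
  a_9 = 1·-16 + 0·-7 + -1·3 = -19
  a_10 = 1·-19 + 0·-16 + -1·-7 = -12
  a_11 = 1·-12 + 0·-19 + -1·-16 = 4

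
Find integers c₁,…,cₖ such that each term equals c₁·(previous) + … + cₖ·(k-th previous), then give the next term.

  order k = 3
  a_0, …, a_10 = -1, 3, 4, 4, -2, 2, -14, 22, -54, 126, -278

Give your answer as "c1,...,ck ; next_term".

-1,2,-2 ; 638

  a_3 = -1·4 + 2·3 + -2·-1 = 4
  a_4 = -1·4 + 2·4 + -2·3 = -2
  a_5 = -1·-2 + 2·4 + -2·4 = 2
  a_6 = -1·2 + 2·-2 + -2·4 = -14
  a_7 = -1·-14 + 2·2 + -2·-2 = 22
  a_8 = -1·22 + 2·-14 + -2·2 = -54
  a_9 = -1·-54 + 2·22 + -2·-14 = 126
  a_10 = -1·126 + 2·-54 + -2·22 = -278
  a_11 = -1·-278 + 2·126 + -2·-54 = 638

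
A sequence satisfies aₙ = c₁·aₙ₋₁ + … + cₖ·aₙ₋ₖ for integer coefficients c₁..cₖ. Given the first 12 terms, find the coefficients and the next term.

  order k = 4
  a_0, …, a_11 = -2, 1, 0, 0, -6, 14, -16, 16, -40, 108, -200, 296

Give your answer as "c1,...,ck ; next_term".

  a_4 = -2·0 + -2·0 + -2·1 + 2·-2 = -6
  a_5 = -2·-6 + -2·0 + -2·0 + 2·1 = 14
  a_6 = -2·14 + -2·-6 + -2·0 + 2·0 = -16
  a_7 = -2·-16 + -2·14 + -2·-6 + 2·0 = 16
  a_8 = -2·16 + -2·-16 + -2·14 + 2·-6 = -40
  a_9 = -2·-40 + -2·16 + -2·-16 + 2·14 = 108
  a_10 = -2·108 + -2·-40 + -2·16 + 2·-16 = -200
  a_11 = -2·-200 + -2·108 + -2·-40 + 2·16 = 296
  a_12 = -2·296 + -2·-200 + -2·108 + 2·-40 = -488

-2,-2,-2,2 ; -488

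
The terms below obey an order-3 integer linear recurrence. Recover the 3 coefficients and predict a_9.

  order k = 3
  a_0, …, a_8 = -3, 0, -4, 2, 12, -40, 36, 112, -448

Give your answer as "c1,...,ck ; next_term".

-2,-4,2 ; 520

  a_3 = -2·-4 + -4·0 + 2·-3 = 2
  a_4 = -2·2 + -4·-4 + 2·0 = 12
  a_5 = -2·12 + -4·2 + 2·-4 = -40
  a_6 = -2·-40 + -4·12 + 2·2 = 36
  a_7 = -2·36 + -4·-40 + 2·12 = 112
  a_8 = -2·112 + -4·36 + 2·-40 = -448
  a_9 = -2·-448 + -4·112 + 2·36 = 520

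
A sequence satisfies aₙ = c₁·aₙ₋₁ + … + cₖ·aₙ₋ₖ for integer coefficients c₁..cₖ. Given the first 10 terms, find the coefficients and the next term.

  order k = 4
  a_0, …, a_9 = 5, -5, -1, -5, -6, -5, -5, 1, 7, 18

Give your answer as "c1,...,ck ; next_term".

  a_4 = 1·-5 + 1·-1 + -1·-5 + -1·5 = -6
  a_5 = 1·-6 + 1·-5 + -1·-1 + -1·-5 = -5
  a_6 = 1·-5 + 1·-6 + -1·-5 + -1·-1 = -5
  a_7 = 1·-5 + 1·-5 + -1·-6 + -1·-5 = 1
  a_8 = 1·1 + 1·-5 + -1·-5 + -1·-6 = 7
  a_9 = 1·7 + 1·1 + -1·-5 + -1·-5 = 18
  a_10 = 1·18 + 1·7 + -1·1 + -1·-5 = 29

1,1,-1,-1 ; 29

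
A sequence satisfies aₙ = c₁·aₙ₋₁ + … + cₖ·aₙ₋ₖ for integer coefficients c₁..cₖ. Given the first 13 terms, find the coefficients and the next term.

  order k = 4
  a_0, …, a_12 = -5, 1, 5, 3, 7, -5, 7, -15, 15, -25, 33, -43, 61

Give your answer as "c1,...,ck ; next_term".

-1,1,0,-1 ; -79

  a_4 = -1·3 + 1·5 + 0·1 + -1·-5 = 7
  a_5 = -1·7 + 1·3 + 0·5 + -1·1 = -5
  a_6 = -1·-5 + 1·7 + 0·3 + -1·5 = 7
  a_7 = -1·7 + 1·-5 + 0·7 + -1·3 = -15
  a_8 = -1·-15 + 1·7 + 0·-5 + -1·7 = 15
  a_9 = -1·15 + 1·-15 + 0·7 + -1·-5 = -25
  a_10 = -1·-25 + 1·15 + 0·-15 + -1·7 = 33
  a_11 = -1·33 + 1·-25 + 0·15 + -1·-15 = -43
  a_12 = -1·-43 + 1·33 + 0·-25 + -1·15 = 61
  a_13 = -1·61 + 1·-43 + 0·33 + -1·-25 = -79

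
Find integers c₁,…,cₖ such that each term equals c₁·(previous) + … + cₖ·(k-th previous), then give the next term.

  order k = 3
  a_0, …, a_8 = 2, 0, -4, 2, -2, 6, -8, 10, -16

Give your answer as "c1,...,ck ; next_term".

-1,0,-1 ; 24

  a_3 = -1·-4 + 0·0 + -1·2 = 2
  a_4 = -1·2 + 0·-4 + -1·0 = -2
  a_5 = -1·-2 + 0·2 + -1·-4 = 6
  a_6 = -1·6 + 0·-2 + -1·2 = -8
  a_7 = -1·-8 + 0·6 + -1·-2 = 10
  a_8 = -1·10 + 0·-8 + -1·6 = -16
  a_9 = -1·-16 + 0·10 + -1·-8 = 24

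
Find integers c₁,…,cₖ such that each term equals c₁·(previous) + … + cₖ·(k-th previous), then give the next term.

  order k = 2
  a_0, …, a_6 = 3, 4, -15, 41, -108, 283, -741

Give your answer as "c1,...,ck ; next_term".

-3,-1 ; 1940

  a_2 = -3·4 + -1·3 = -15
  a_3 = -3·-15 + -1·4 = 41
  a_4 = -3·41 + -1·-15 = -108
  a_5 = -3·-108 + -1·41 = 283
  a_6 = -3·283 + -1·-108 = -741
  a_7 = -3·-741 + -1·283 = 1940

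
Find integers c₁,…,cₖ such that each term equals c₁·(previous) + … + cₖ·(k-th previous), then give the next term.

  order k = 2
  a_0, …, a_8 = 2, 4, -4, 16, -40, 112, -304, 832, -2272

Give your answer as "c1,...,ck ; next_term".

-2,2 ; 6208

  a_2 = -2·4 + 2·2 = -4
  a_3 = -2·-4 + 2·4 = 16
  a_4 = -2·16 + 2·-4 = -40
  a_5 = -2·-40 + 2·16 = 112
  a_6 = -2·112 + 2·-40 = -304
  a_7 = -2·-304 + 2·112 = 832
  a_8 = -2·832 + 2·-304 = -2272
  a_9 = -2·-2272 + 2·832 = 6208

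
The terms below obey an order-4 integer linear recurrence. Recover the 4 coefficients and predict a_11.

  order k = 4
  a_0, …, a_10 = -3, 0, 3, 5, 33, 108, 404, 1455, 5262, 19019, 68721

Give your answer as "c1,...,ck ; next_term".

3,3,-2,-3 ; 248331

  a_4 = 3·5 + 3·3 + -2·0 + -3·-3 = 33
  a_5 = 3·33 + 3·5 + -2·3 + -3·0 = 108
  a_6 = 3·108 + 3·33 + -2·5 + -3·3 = 404
  a_7 = 3·404 + 3·108 + -2·33 + -3·5 = 1455
  a_8 = 3·1455 + 3·404 + -2·108 + -3·33 = 5262
  a_9 = 3·5262 + 3·1455 + -2·404 + -3·108 = 19019
  a_10 = 3·19019 + 3·5262 + -2·1455 + -3·404 = 68721
  a_11 = 3·68721 + 3·19019 + -2·5262 + -3·1455 = 248331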